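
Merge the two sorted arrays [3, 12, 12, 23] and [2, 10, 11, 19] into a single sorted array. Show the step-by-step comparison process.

Merging process:

Compare 3 vs 2: take 2 from right. Merged: [2]
Compare 3 vs 10: take 3 from left. Merged: [2, 3]
Compare 12 vs 10: take 10 from right. Merged: [2, 3, 10]
Compare 12 vs 11: take 11 from right. Merged: [2, 3, 10, 11]
Compare 12 vs 19: take 12 from left. Merged: [2, 3, 10, 11, 12]
Compare 12 vs 19: take 12 from left. Merged: [2, 3, 10, 11, 12, 12]
Compare 23 vs 19: take 19 from right. Merged: [2, 3, 10, 11, 12, 12, 19]
Append remaining from left: [23]. Merged: [2, 3, 10, 11, 12, 12, 19, 23]

Final merged array: [2, 3, 10, 11, 12, 12, 19, 23]
Total comparisons: 7

The merged array is [2, 3, 10, 11, 12, 12, 19, 23], requiring 7 comparisons. The merge step runs in O(n) time where n is the total number of elements.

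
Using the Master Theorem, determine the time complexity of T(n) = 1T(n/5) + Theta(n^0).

Master Theorem for T(n) = 1T(n/5) + O(n^0):

a = 1, b = 5, c = 0
log_b(a) = log_5(1) = 0.0000

Case 2: c = 0 = log_5(1) = 0.0000
T(n) = O(n^0 log n) = O(log n)

For T(n) = 1T(n/5) + O(n^0): log_5(1) = 0.0000. This is Case 2 of the Master Theorem (c = log_b(a), equal work at all levels), giving O(log n).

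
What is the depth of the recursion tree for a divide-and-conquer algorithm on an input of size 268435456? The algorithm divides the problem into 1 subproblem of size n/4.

For divide and conquer with division factor 4:

Problem sizes at each level:
Level 0: 268435456
Level 1: 67108864
Level 2: 16777216
Level 3: 4194304
Level 4: 1048576
Level 5: 262144
Level 6: 65536
Level 7: 16384
Level 8: 4096
Level 9: 1024
Level 10: 256
Level 11: 64
Level 12: 16
Level 13: 4
Level 14: 1

The root is level 0 and the size-1 base case is level 14 (the tree spans levels 0 through 14, i.e. 15 levels counting the root), so the depth is the number of divisions: log_4(268435456) = 14

The recursion tree depth is log_4(268435456) = 14. At each level, the problem size is divided by 4, so it takes 14 divisions to reduce to a base case of size 1. The algorithm makes 1 recursive call at each level.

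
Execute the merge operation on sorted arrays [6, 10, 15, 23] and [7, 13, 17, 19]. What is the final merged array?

Merging process:

Compare 6 vs 7: take 6 from left. Merged: [6]
Compare 10 vs 7: take 7 from right. Merged: [6, 7]
Compare 10 vs 13: take 10 from left. Merged: [6, 7, 10]
Compare 15 vs 13: take 13 from right. Merged: [6, 7, 10, 13]
Compare 15 vs 17: take 15 from left. Merged: [6, 7, 10, 13, 15]
Compare 23 vs 17: take 17 from right. Merged: [6, 7, 10, 13, 15, 17]
Compare 23 vs 19: take 19 from right. Merged: [6, 7, 10, 13, 15, 17, 19]
Append remaining from left: [23]. Merged: [6, 7, 10, 13, 15, 17, 19, 23]

Final merged array: [6, 7, 10, 13, 15, 17, 19, 23]
Total comparisons: 7

The merged array is [6, 7, 10, 13, 15, 17, 19, 23], requiring 7 comparisons. The merge step runs in O(n) time where n is the total number of elements.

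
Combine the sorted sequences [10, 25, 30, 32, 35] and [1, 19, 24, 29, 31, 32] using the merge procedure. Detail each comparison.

Merging process:

Compare 10 vs 1: take 1 from right. Merged: [1]
Compare 10 vs 19: take 10 from left. Merged: [1, 10]
Compare 25 vs 19: take 19 from right. Merged: [1, 10, 19]
Compare 25 vs 24: take 24 from right. Merged: [1, 10, 19, 24]
Compare 25 vs 29: take 25 from left. Merged: [1, 10, 19, 24, 25]
Compare 30 vs 29: take 29 from right. Merged: [1, 10, 19, 24, 25, 29]
Compare 30 vs 31: take 30 from left. Merged: [1, 10, 19, 24, 25, 29, 30]
Compare 32 vs 31: take 31 from right. Merged: [1, 10, 19, 24, 25, 29, 30, 31]
Compare 32 vs 32: take 32 from left. Merged: [1, 10, 19, 24, 25, 29, 30, 31, 32]
Compare 35 vs 32: take 32 from right. Merged: [1, 10, 19, 24, 25, 29, 30, 31, 32, 32]
Append remaining from left: [35]. Merged: [1, 10, 19, 24, 25, 29, 30, 31, 32, 32, 35]

Final merged array: [1, 10, 19, 24, 25, 29, 30, 31, 32, 32, 35]
Total comparisons: 10

The merged array is [1, 10, 19, 24, 25, 29, 30, 31, 32, 32, 35], requiring 10 comparisons. The merge step runs in O(n) time where n is the total number of elements.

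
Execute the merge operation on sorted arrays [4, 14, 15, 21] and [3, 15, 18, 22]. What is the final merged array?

Merging process:

Compare 4 vs 3: take 3 from right. Merged: [3]
Compare 4 vs 15: take 4 from left. Merged: [3, 4]
Compare 14 vs 15: take 14 from left. Merged: [3, 4, 14]
Compare 15 vs 15: take 15 from left. Merged: [3, 4, 14, 15]
Compare 21 vs 15: take 15 from right. Merged: [3, 4, 14, 15, 15]
Compare 21 vs 18: take 18 from right. Merged: [3, 4, 14, 15, 15, 18]
Compare 21 vs 22: take 21 from left. Merged: [3, 4, 14, 15, 15, 18, 21]
Append remaining from right: [22]. Merged: [3, 4, 14, 15, 15, 18, 21, 22]

Final merged array: [3, 4, 14, 15, 15, 18, 21, 22]
Total comparisons: 7

The merged array is [3, 4, 14, 15, 15, 18, 21, 22], requiring 7 comparisons. The merge step runs in O(n) time where n is the total number of elements.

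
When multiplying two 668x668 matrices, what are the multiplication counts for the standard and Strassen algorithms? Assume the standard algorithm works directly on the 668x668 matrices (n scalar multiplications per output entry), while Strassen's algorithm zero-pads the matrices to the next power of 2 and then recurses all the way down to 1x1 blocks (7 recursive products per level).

Matrix multiplication for 668x668 matrices:

Strassen's algorithm requires power-of-2 dimensions. Pad 668x668 to 1024x1024 (next power of 2).

Standard algorithm: 668^3 = 298077632 multiplications
Strassen's algorithm: 7^(log2(1024)) = 7^10 = 282475249 multiplications
Savings: 298077632 - 282475249 = 15602383 multiplications

Standard: 298077632 multiplications (668^3). Strassen: 282475249 multiplications (7^10, after padding to 1024x1024). Strassen reduces 8 recursive multiplications to 7 at each level.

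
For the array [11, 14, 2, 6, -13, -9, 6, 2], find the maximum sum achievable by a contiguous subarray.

Using Kadane's algorithm on [11, 14, 2, 6, -13, -9, 6, 2]:

Scanning through the array:
Position 1 (value 14): max_ending_here = 25, max_so_far = 25
Position 2 (value 2): max_ending_here = 27, max_so_far = 27
Position 3 (value 6): max_ending_here = 33, max_so_far = 33
Position 4 (value -13): max_ending_here = 20, max_so_far = 33
Position 5 (value -9): max_ending_here = 11, max_so_far = 33
Position 6 (value 6): max_ending_here = 17, max_so_far = 33
Position 7 (value 2): max_ending_here = 19, max_so_far = 33

Maximum subarray: [11, 14, 2, 6]
Maximum sum: 33

The maximum subarray is [11, 14, 2, 6] with sum 33. This subarray runs from index 0 to index 3.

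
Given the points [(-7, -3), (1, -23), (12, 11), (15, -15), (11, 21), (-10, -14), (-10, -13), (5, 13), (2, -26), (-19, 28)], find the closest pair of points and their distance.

Computing all pairwise distances among 10 points:

d((-7, -3), (1, -23)) = 21.5407
d((-7, -3), (12, 11)) = 23.6008
d((-7, -3), (15, -15)) = 25.0599
d((-7, -3), (11, 21)) = 30.0
d((-7, -3), (-10, -14)) = 11.4018
d((-7, -3), (-10, -13)) = 10.4403
d((-7, -3), (5, 13)) = 20.0
d((-7, -3), (2, -26)) = 24.6982
d((-7, -3), (-19, 28)) = 33.2415
d((1, -23), (12, 11)) = 35.7351
d((1, -23), (15, -15)) = 16.1245
d((1, -23), (11, 21)) = 45.1221
d((1, -23), (-10, -14)) = 14.2127
d((1, -23), (-10, -13)) = 14.8661
d((1, -23), (5, 13)) = 36.2215
d((1, -23), (2, -26)) = 3.1623
d((1, -23), (-19, 28)) = 54.7814
d((12, 11), (15, -15)) = 26.1725
d((12, 11), (11, 21)) = 10.0499
d((12, 11), (-10, -14)) = 33.3017
d((12, 11), (-10, -13)) = 32.5576
d((12, 11), (5, 13)) = 7.2801
d((12, 11), (2, -26)) = 38.3275
d((12, 11), (-19, 28)) = 35.3553
d((15, -15), (11, 21)) = 36.2215
d((15, -15), (-10, -14)) = 25.02
d((15, -15), (-10, -13)) = 25.0799
d((15, -15), (5, 13)) = 29.7321
d((15, -15), (2, -26)) = 17.0294
d((15, -15), (-19, 28)) = 54.8179
d((11, 21), (-10, -14)) = 40.8167
d((11, 21), (-10, -13)) = 39.9625
d((11, 21), (5, 13)) = 10.0
d((11, 21), (2, -26)) = 47.8539
d((11, 21), (-19, 28)) = 30.8058
d((-10, -14), (-10, -13)) = 1.0 <-- minimum
d((-10, -14), (5, 13)) = 30.8869
d((-10, -14), (2, -26)) = 16.9706
d((-10, -14), (-19, 28)) = 42.9535
d((-10, -13), (5, 13)) = 30.0167
d((-10, -13), (2, -26)) = 17.6918
d((-10, -13), (-19, 28)) = 41.9762
d((5, 13), (2, -26)) = 39.1152
d((5, 13), (-19, 28)) = 28.3019
d((2, -26), (-19, 28)) = 57.9396

Closest pair: (-10, -14) and (-10, -13) with distance 1.0

The closest pair is (-10, -14) and (-10, -13) with Euclidean distance 1.0. For 10 points, brute-force pairwise comparison is shown above. For large n, the divide-and-conquer algorithm (sort by x, recurse on halves, check the dividing strip) achieves O(n log n).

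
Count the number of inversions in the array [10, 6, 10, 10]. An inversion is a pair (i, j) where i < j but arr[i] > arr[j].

Finding inversions in [10, 6, 10, 10]:

(0, 1): arr[0]=10 > arr[1]=6

Total inversions: 1

The array has 1 inversion(s): (0,1). Each pair (i,j) satisfies i < j and arr[i] > arr[j].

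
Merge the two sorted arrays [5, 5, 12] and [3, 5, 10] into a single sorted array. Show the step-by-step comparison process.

Merging process:

Compare 5 vs 3: take 3 from right. Merged: [3]
Compare 5 vs 5: take 5 from left. Merged: [3, 5]
Compare 5 vs 5: take 5 from left. Merged: [3, 5, 5]
Compare 12 vs 5: take 5 from right. Merged: [3, 5, 5, 5]
Compare 12 vs 10: take 10 from right. Merged: [3, 5, 5, 5, 10]
Append remaining from left: [12]. Merged: [3, 5, 5, 5, 10, 12]

Final merged array: [3, 5, 5, 5, 10, 12]
Total comparisons: 5

The merged array is [3, 5, 5, 5, 10, 12], requiring 5 comparisons. The merge step runs in O(n) time where n is the total number of elements.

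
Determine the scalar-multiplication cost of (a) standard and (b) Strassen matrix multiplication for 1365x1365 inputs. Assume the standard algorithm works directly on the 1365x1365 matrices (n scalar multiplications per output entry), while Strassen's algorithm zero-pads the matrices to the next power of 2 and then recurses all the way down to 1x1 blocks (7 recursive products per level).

Matrix multiplication for 1365x1365 matrices:

Strassen's algorithm requires power-of-2 dimensions. Pad 1365x1365 to 2048x2048 (next power of 2).

Standard algorithm: 1365^3 = 2543302125 multiplications
Strassen's algorithm: 7^(log2(2048)) = 7^11 = 1977326743 multiplications
Savings: 2543302125 - 1977326743 = 565975382 multiplications

Standard: 2543302125 multiplications (1365^3). Strassen: 1977326743 multiplications (7^11, after padding to 2048x2048). Strassen reduces 8 recursive multiplications to 7 at each level.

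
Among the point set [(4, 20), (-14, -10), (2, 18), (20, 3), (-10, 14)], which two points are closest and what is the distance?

Computing all pairwise distances among 5 points:

d((4, 20), (-14, -10)) = 34.9857
d((4, 20), (2, 18)) = 2.8284 <-- minimum
d((4, 20), (20, 3)) = 23.3452
d((4, 20), (-10, 14)) = 15.2315
d((-14, -10), (2, 18)) = 32.249
d((-14, -10), (20, 3)) = 36.4005
d((-14, -10), (-10, 14)) = 24.3311
d((2, 18), (20, 3)) = 23.4307
d((2, 18), (-10, 14)) = 12.6491
d((20, 3), (-10, 14)) = 31.9531

Closest pair: (4, 20) and (2, 18) with distance 2.8284

The closest pair is (4, 20) and (2, 18) with Euclidean distance 2.8284. For 5 points, brute-force pairwise comparison is shown above. For large n, the divide-and-conquer algorithm (sort by x, recurse on halves, check the dividing strip) achieves O(n log n).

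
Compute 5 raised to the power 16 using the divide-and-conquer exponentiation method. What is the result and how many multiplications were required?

Computing 5^16 by squaring (build up from 5^1; each line after the first costs one multiplication):

5^1 = 5
5^2 = (5^1)^2 = 5^2 = 25
5^4 = (5^2)^2 = 25^2 = 625
5^8 = (5^4)^2 = 625^2 = 390625
5^16 = (5^8)^2 = 390625^2 = 152587890625

Result: 152587890625
Multiplications needed: 4 (4 lines after 5^1)

5^16 = 152587890625. Using exponentiation by squaring, this requires 4 multiplications. The key idea: if the exponent is even, square the half-power; if odd, multiply by the base once.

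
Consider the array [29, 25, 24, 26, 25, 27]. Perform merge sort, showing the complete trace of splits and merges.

Merge sort trace:

Split: [29, 25, 24, 26, 25, 27] -> [29, 25, 24] and [26, 25, 27]
  Split: [29, 25, 24] -> [29] and [25, 24]
    Split: [25, 24] -> [25] and [24]
    Merge: [25] + [24] -> [24, 25]
  Merge: [29] + [24, 25] -> [24, 25, 29]
  Split: [26, 25, 27] -> [26] and [25, 27]
    Split: [25, 27] -> [25] and [27]
    Merge: [25] + [27] -> [25, 27]
  Merge: [26] + [25, 27] -> [25, 26, 27]
Merge: [24, 25, 29] + [25, 26, 27] -> [24, 25, 25, 26, 27, 29]

Final sorted array: [24, 25, 25, 26, 27, 29]

The merge sort proceeds by recursively splitting the array and merging sorted halves.
After all merges, the sorted array is [24, 25, 25, 26, 27, 29].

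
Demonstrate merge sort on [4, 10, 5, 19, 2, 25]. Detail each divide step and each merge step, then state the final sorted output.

Merge sort trace:

Split: [4, 10, 5, 19, 2, 25] -> [4, 10, 5] and [19, 2, 25]
  Split: [4, 10, 5] -> [4] and [10, 5]
    Split: [10, 5] -> [10] and [5]
    Merge: [10] + [5] -> [5, 10]
  Merge: [4] + [5, 10] -> [4, 5, 10]
  Split: [19, 2, 25] -> [19] and [2, 25]
    Split: [2, 25] -> [2] and [25]
    Merge: [2] + [25] -> [2, 25]
  Merge: [19] + [2, 25] -> [2, 19, 25]
Merge: [4, 5, 10] + [2, 19, 25] -> [2, 4, 5, 10, 19, 25]

Final sorted array: [2, 4, 5, 10, 19, 25]

The merge sort proceeds by recursively splitting the array and merging sorted halves.
After all merges, the sorted array is [2, 4, 5, 10, 19, 25].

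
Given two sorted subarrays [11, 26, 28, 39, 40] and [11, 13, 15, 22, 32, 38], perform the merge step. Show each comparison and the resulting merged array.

Merging process:

Compare 11 vs 11: take 11 from left. Merged: [11]
Compare 26 vs 11: take 11 from right. Merged: [11, 11]
Compare 26 vs 13: take 13 from right. Merged: [11, 11, 13]
Compare 26 vs 15: take 15 from right. Merged: [11, 11, 13, 15]
Compare 26 vs 22: take 22 from right. Merged: [11, 11, 13, 15, 22]
Compare 26 vs 32: take 26 from left. Merged: [11, 11, 13, 15, 22, 26]
Compare 28 vs 32: take 28 from left. Merged: [11, 11, 13, 15, 22, 26, 28]
Compare 39 vs 32: take 32 from right. Merged: [11, 11, 13, 15, 22, 26, 28, 32]
Compare 39 vs 38: take 38 from right. Merged: [11, 11, 13, 15, 22, 26, 28, 32, 38]
Append remaining from left: [39, 40]. Merged: [11, 11, 13, 15, 22, 26, 28, 32, 38, 39, 40]

Final merged array: [11, 11, 13, 15, 22, 26, 28, 32, 38, 39, 40]
Total comparisons: 9

The merged array is [11, 11, 13, 15, 22, 26, 28, 32, 38, 39, 40], requiring 9 comparisons. The merge step runs in O(n) time where n is the total number of elements.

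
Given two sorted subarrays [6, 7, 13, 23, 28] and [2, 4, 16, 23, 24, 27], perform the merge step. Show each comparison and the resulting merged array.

Merging process:

Compare 6 vs 2: take 2 from right. Merged: [2]
Compare 6 vs 4: take 4 from right. Merged: [2, 4]
Compare 6 vs 16: take 6 from left. Merged: [2, 4, 6]
Compare 7 vs 16: take 7 from left. Merged: [2, 4, 6, 7]
Compare 13 vs 16: take 13 from left. Merged: [2, 4, 6, 7, 13]
Compare 23 vs 16: take 16 from right. Merged: [2, 4, 6, 7, 13, 16]
Compare 23 vs 23: take 23 from left. Merged: [2, 4, 6, 7, 13, 16, 23]
Compare 28 vs 23: take 23 from right. Merged: [2, 4, 6, 7, 13, 16, 23, 23]
Compare 28 vs 24: take 24 from right. Merged: [2, 4, 6, 7, 13, 16, 23, 23, 24]
Compare 28 vs 27: take 27 from right. Merged: [2, 4, 6, 7, 13, 16, 23, 23, 24, 27]
Append remaining from left: [28]. Merged: [2, 4, 6, 7, 13, 16, 23, 23, 24, 27, 28]

Final merged array: [2, 4, 6, 7, 13, 16, 23, 23, 24, 27, 28]
Total comparisons: 10

The merged array is [2, 4, 6, 7, 13, 16, 23, 23, 24, 27, 28], requiring 10 comparisons. The merge step runs in O(n) time where n is the total number of elements.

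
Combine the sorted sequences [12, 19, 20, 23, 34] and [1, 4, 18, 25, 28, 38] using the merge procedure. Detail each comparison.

Merging process:

Compare 12 vs 1: take 1 from right. Merged: [1]
Compare 12 vs 4: take 4 from right. Merged: [1, 4]
Compare 12 vs 18: take 12 from left. Merged: [1, 4, 12]
Compare 19 vs 18: take 18 from right. Merged: [1, 4, 12, 18]
Compare 19 vs 25: take 19 from left. Merged: [1, 4, 12, 18, 19]
Compare 20 vs 25: take 20 from left. Merged: [1, 4, 12, 18, 19, 20]
Compare 23 vs 25: take 23 from left. Merged: [1, 4, 12, 18, 19, 20, 23]
Compare 34 vs 25: take 25 from right. Merged: [1, 4, 12, 18, 19, 20, 23, 25]
Compare 34 vs 28: take 28 from right. Merged: [1, 4, 12, 18, 19, 20, 23, 25, 28]
Compare 34 vs 38: take 34 from left. Merged: [1, 4, 12, 18, 19, 20, 23, 25, 28, 34]
Append remaining from right: [38]. Merged: [1, 4, 12, 18, 19, 20, 23, 25, 28, 34, 38]

Final merged array: [1, 4, 12, 18, 19, 20, 23, 25, 28, 34, 38]
Total comparisons: 10

The merged array is [1, 4, 12, 18, 19, 20, 23, 25, 28, 34, 38], requiring 10 comparisons. The merge step runs in O(n) time where n is the total number of elements.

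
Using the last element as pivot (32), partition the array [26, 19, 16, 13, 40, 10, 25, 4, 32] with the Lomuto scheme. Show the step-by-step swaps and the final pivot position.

Lomuto partition with pivot = 32:

Initial array: [26, 19, 16, 13, 40, 10, 25, 4, 32]

arr[0]=26 <= 32: swap with position 0, array becomes [26, 19, 16, 13, 40, 10, 25, 4, 32]
arr[1]=19 <= 32: swap with position 1, array becomes [26, 19, 16, 13, 40, 10, 25, 4, 32]
arr[2]=16 <= 32: swap with position 2, array becomes [26, 19, 16, 13, 40, 10, 25, 4, 32]
arr[3]=13 <= 32: swap with position 3, array becomes [26, 19, 16, 13, 40, 10, 25, 4, 32]
arr[4]=40 > 32: no swap
arr[5]=10 <= 32: swap with position 4, array becomes [26, 19, 16, 13, 10, 40, 25, 4, 32]
arr[6]=25 <= 32: swap with position 5, array becomes [26, 19, 16, 13, 10, 25, 40, 4, 32]
arr[7]=4 <= 32: swap with position 6, array becomes [26, 19, 16, 13, 10, 25, 4, 40, 32]

Place pivot at position 7: [26, 19, 16, 13, 10, 25, 4, 32, 40]
Pivot position: 7

After partitioning with pivot 32, the array becomes [26, 19, 16, 13, 10, 25, 4, 32, 40]. The pivot is placed at index 7. All elements to the left of the pivot are <= 32, and all elements to the right are > 32.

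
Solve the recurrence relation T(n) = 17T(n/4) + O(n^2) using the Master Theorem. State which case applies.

Master Theorem for T(n) = 17T(n/4) + O(n^2):

a = 17, b = 4, c = 2
log_b(a) = log_4(17) = 2.0437

Case 1: c = 2 < log_4(17) = 2.0437
T(n) = O(n^(log_4 17))

For T(n) = 17T(n/4) + O(n^2): log_4(17) = 2.0437. This is Case 1 of the Master Theorem (c < log_b(a), work dominated by leaves), giving O(n^(log_4 17)).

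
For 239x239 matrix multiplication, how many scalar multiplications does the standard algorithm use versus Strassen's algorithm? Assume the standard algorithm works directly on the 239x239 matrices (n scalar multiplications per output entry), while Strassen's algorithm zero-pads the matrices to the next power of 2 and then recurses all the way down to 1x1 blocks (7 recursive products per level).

Matrix multiplication for 239x239 matrices:

Strassen's algorithm requires power-of-2 dimensions. Pad 239x239 to 256x256 (next power of 2).

Standard algorithm: 239^3 = 13651919 multiplications
Strassen's algorithm: 7^(log2(256)) = 7^8 = 5764801 multiplications
Savings: 13651919 - 5764801 = 7887118 multiplications

Standard: 13651919 multiplications (239^3). Strassen: 5764801 multiplications (7^8, after padding to 256x256). Strassen reduces 8 recursive multiplications to 7 at each level.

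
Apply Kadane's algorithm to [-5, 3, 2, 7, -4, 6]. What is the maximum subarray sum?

Using Kadane's algorithm on [-5, 3, 2, 7, -4, 6]:

Scanning through the array:
Position 1 (value 3): max_ending_here = 3, max_so_far = 3
Position 2 (value 2): max_ending_here = 5, max_so_far = 5
Position 3 (value 7): max_ending_here = 12, max_so_far = 12
Position 4 (value -4): max_ending_here = 8, max_so_far = 12
Position 5 (value 6): max_ending_here = 14, max_so_far = 14

Maximum subarray: [3, 2, 7, -4, 6]
Maximum sum: 14

The maximum subarray is [3, 2, 7, -4, 6] with sum 14. This subarray runs from index 1 to index 5.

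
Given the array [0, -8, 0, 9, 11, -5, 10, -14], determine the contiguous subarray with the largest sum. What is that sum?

Using Kadane's algorithm on [0, -8, 0, 9, 11, -5, 10, -14]:

Scanning through the array:
Position 1 (value -8): max_ending_here = -8, max_so_far = 0
Position 2 (value 0): max_ending_here = 0, max_so_far = 0
Position 3 (value 9): max_ending_here = 9, max_so_far = 9
Position 4 (value 11): max_ending_here = 20, max_so_far = 20
Position 5 (value -5): max_ending_here = 15, max_so_far = 20
Position 6 (value 10): max_ending_here = 25, max_so_far = 25
Position 7 (value -14): max_ending_here = 11, max_so_far = 25

Maximum subarray: [0, 9, 11, -5, 10]
Maximum sum: 25

The maximum subarray is [0, 9, 11, -5, 10] with sum 25. This subarray runs from index 2 to index 6.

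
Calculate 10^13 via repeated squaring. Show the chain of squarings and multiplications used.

Computing 10^13 by squaring (build up from 10^1; each line after the first costs one multiplication):

10^1 = 10
10^2 = (10^1)^2 = 10^2 = 100
10^3 = 10 * 10^2 = 10 * 100 = 1000
10^6 = (10^3)^2 = 1000^2 = 1000000
10^12 = (10^6)^2 = 1000000^2 = 1000000000000
10^13 = 10 * 10^12 = 10 * 1000000000000 = 10000000000000

Result: 10000000000000
Multiplications needed: 5 (5 lines after 10^1)

10^13 = 10000000000000. Using exponentiation by squaring, this requires 5 multiplications. The key idea: if the exponent is even, square the half-power; if odd, multiply by the base once.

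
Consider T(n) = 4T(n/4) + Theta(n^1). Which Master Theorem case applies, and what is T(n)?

Master Theorem for T(n) = 4T(n/4) + O(n^1):

a = 4, b = 4, c = 1
log_b(a) = log_4(4) = 1.0000

Case 2: c = 1 = log_4(4) = 1.0000
T(n) = O(n^1 log n) = O(n log n)

For T(n) = 4T(n/4) + O(n^1): log_4(4) = 1.0000. This is Case 2 of the Master Theorem (c = log_b(a), equal work at all levels), giving O(n log n).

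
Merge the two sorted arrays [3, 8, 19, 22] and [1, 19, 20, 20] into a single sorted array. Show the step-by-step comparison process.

Merging process:

Compare 3 vs 1: take 1 from right. Merged: [1]
Compare 3 vs 19: take 3 from left. Merged: [1, 3]
Compare 8 vs 19: take 8 from left. Merged: [1, 3, 8]
Compare 19 vs 19: take 19 from left. Merged: [1, 3, 8, 19]
Compare 22 vs 19: take 19 from right. Merged: [1, 3, 8, 19, 19]
Compare 22 vs 20: take 20 from right. Merged: [1, 3, 8, 19, 19, 20]
Compare 22 vs 20: take 20 from right. Merged: [1, 3, 8, 19, 19, 20, 20]
Append remaining from left: [22]. Merged: [1, 3, 8, 19, 19, 20, 20, 22]

Final merged array: [1, 3, 8, 19, 19, 20, 20, 22]
Total comparisons: 7

The merged array is [1, 3, 8, 19, 19, 20, 20, 22], requiring 7 comparisons. The merge step runs in O(n) time where n is the total number of elements.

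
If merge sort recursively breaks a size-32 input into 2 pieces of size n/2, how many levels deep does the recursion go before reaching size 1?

For divide and conquer with division factor 2:

Problem sizes at each level:
Level 0: 32
Level 1: 16
Level 2: 8
Level 3: 4
Level 4: 2
Level 5: 1

The root is level 0 and the size-1 base case is level 5 (the tree spans levels 0 through 5, i.e. 6 levels counting the root), so the depth is the number of divisions: log_2(32) = 5

The recursion tree depth is log_2(32) = 5. At each level, the problem size is divided by 2, so it takes 5 divisions to reduce to a base case of size 1. The algorithm makes 2 recursive calls at each level.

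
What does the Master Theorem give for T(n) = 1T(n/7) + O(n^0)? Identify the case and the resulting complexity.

Master Theorem for T(n) = 1T(n/7) + O(n^0):

a = 1, b = 7, c = 0
log_b(a) = log_7(1) = 0.0000

Case 2: c = 0 = log_7(1) = 0.0000
T(n) = O(n^0 log n) = O(log n)

For T(n) = 1T(n/7) + O(n^0): log_7(1) = 0.0000. This is Case 2 of the Master Theorem (c = log_b(a), equal work at all levels), giving O(log n).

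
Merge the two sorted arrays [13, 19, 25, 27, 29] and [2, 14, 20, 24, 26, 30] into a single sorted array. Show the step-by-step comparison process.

Merging process:

Compare 13 vs 2: take 2 from right. Merged: [2]
Compare 13 vs 14: take 13 from left. Merged: [2, 13]
Compare 19 vs 14: take 14 from right. Merged: [2, 13, 14]
Compare 19 vs 20: take 19 from left. Merged: [2, 13, 14, 19]
Compare 25 vs 20: take 20 from right. Merged: [2, 13, 14, 19, 20]
Compare 25 vs 24: take 24 from right. Merged: [2, 13, 14, 19, 20, 24]
Compare 25 vs 26: take 25 from left. Merged: [2, 13, 14, 19, 20, 24, 25]
Compare 27 vs 26: take 26 from right. Merged: [2, 13, 14, 19, 20, 24, 25, 26]
Compare 27 vs 30: take 27 from left. Merged: [2, 13, 14, 19, 20, 24, 25, 26, 27]
Compare 29 vs 30: take 29 from left. Merged: [2, 13, 14, 19, 20, 24, 25, 26, 27, 29]
Append remaining from right: [30]. Merged: [2, 13, 14, 19, 20, 24, 25, 26, 27, 29, 30]

Final merged array: [2, 13, 14, 19, 20, 24, 25, 26, 27, 29, 30]
Total comparisons: 10

The merged array is [2, 13, 14, 19, 20, 24, 25, 26, 27, 29, 30], requiring 10 comparisons. The merge step runs in O(n) time where n is the total number of elements.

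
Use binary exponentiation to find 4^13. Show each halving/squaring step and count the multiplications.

Computing 4^13 by squaring (build up from 4^1; each line after the first costs one multiplication):

4^1 = 4
4^2 = (4^1)^2 = 4^2 = 16
4^3 = 4 * 4^2 = 4 * 16 = 64
4^6 = (4^3)^2 = 64^2 = 4096
4^12 = (4^6)^2 = 4096^2 = 16777216
4^13 = 4 * 4^12 = 4 * 16777216 = 67108864

Result: 67108864
Multiplications needed: 5 (5 lines after 4^1)

4^13 = 67108864. Using exponentiation by squaring, this requires 5 multiplications. The key idea: if the exponent is even, square the half-power; if odd, multiply by the base once.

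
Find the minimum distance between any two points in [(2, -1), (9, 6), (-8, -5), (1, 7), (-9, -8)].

Computing all pairwise distances among 5 points:

d((2, -1), (9, 6)) = 9.8995
d((2, -1), (-8, -5)) = 10.7703
d((2, -1), (1, 7)) = 8.0623
d((2, -1), (-9, -8)) = 13.0384
d((9, 6), (-8, -5)) = 20.2485
d((9, 6), (1, 7)) = 8.0623
d((9, 6), (-9, -8)) = 22.8035
d((-8, -5), (1, 7)) = 15.0
d((-8, -5), (-9, -8)) = 3.1623 <-- minimum
d((1, 7), (-9, -8)) = 18.0278

Closest pair: (-8, -5) and (-9, -8) with distance 3.1623

The closest pair is (-8, -5) and (-9, -8) with Euclidean distance 3.1623. For 5 points, brute-force pairwise comparison is shown above. For large n, the divide-and-conquer algorithm (sort by x, recurse on halves, check the dividing strip) achieves O(n log n).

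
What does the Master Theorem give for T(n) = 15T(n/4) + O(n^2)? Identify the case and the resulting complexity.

Master Theorem for T(n) = 15T(n/4) + O(n^2):

a = 15, b = 4, c = 2
log_b(a) = log_4(15) = 1.9534

Case 3: c = 2 > log_4(15) = 1.9534
T(n) = O(n^2) = O(n^2)

For T(n) = 15T(n/4) + O(n^2): log_4(15) = 1.9534. This is Case 3 of the Master Theorem (c > log_b(a), work dominated by root), giving O(n^2).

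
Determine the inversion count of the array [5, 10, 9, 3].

Finding inversions in [5, 10, 9, 3]:

(0, 3): arr[0]=5 > arr[3]=3
(1, 2): arr[1]=10 > arr[2]=9
(1, 3): arr[1]=10 > arr[3]=3
(2, 3): arr[2]=9 > arr[3]=3

Total inversions: 4

The array has 4 inversion(s): (0,3), (1,2), (1,3), (2,3). Each pair (i,j) satisfies i < j and arr[i] > arr[j].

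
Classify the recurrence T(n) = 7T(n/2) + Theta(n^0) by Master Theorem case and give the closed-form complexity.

Master Theorem for T(n) = 7T(n/2) + O(n^0):

a = 7, b = 2, c = 0
log_b(a) = log_2(7) = 2.8074

Case 1: c = 0 < log_2(7) = 2.8074
T(n) = O(n^(log_2 7))

For T(n) = 7T(n/2) + O(n^0): log_2(7) = 2.8074. This is Case 1 of the Master Theorem (c < log_b(a), work dominated by leaves), giving O(n^(log_2 7)).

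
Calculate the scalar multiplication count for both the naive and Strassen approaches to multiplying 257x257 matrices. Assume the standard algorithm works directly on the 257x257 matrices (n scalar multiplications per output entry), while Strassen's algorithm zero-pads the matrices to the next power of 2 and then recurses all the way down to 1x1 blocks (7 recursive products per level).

Matrix multiplication for 257x257 matrices:

Strassen's algorithm requires power-of-2 dimensions. Pad 257x257 to 512x512 (next power of 2).

Standard algorithm: 257^3 = 16974593 multiplications
Strassen's algorithm: 7^(log2(512)) = 7^9 = 40353607 multiplications
Difference: 16974593 - 40353607 = -23379014 (Strassen uses MORE here due to padding overhead — for small or just-over-power-of-2 n, padding can outweigh the per-level savings)

Standard: 16974593 multiplications (257^3). Strassen: 40353607 multiplications (7^9, after padding to 512x512). Strassen reduces 8 recursive multiplications to 7 at each level.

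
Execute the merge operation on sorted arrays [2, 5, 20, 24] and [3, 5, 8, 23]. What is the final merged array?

Merging process:

Compare 2 vs 3: take 2 from left. Merged: [2]
Compare 5 vs 3: take 3 from right. Merged: [2, 3]
Compare 5 vs 5: take 5 from left. Merged: [2, 3, 5]
Compare 20 vs 5: take 5 from right. Merged: [2, 3, 5, 5]
Compare 20 vs 8: take 8 from right. Merged: [2, 3, 5, 5, 8]
Compare 20 vs 23: take 20 from left. Merged: [2, 3, 5, 5, 8, 20]
Compare 24 vs 23: take 23 from right. Merged: [2, 3, 5, 5, 8, 20, 23]
Append remaining from left: [24]. Merged: [2, 3, 5, 5, 8, 20, 23, 24]

Final merged array: [2, 3, 5, 5, 8, 20, 23, 24]
Total comparisons: 7

The merged array is [2, 3, 5, 5, 8, 20, 23, 24], requiring 7 comparisons. The merge step runs in O(n) time where n is the total number of elements.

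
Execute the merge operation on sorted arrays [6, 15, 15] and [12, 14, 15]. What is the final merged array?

Merging process:

Compare 6 vs 12: take 6 from left. Merged: [6]
Compare 15 vs 12: take 12 from right. Merged: [6, 12]
Compare 15 vs 14: take 14 from right. Merged: [6, 12, 14]
Compare 15 vs 15: take 15 from left. Merged: [6, 12, 14, 15]
Compare 15 vs 15: take 15 from left. Merged: [6, 12, 14, 15, 15]
Append remaining from right: [15]. Merged: [6, 12, 14, 15, 15, 15]

Final merged array: [6, 12, 14, 15, 15, 15]
Total comparisons: 5

The merged array is [6, 12, 14, 15, 15, 15], requiring 5 comparisons. The merge step runs in O(n) time where n is the total number of elements.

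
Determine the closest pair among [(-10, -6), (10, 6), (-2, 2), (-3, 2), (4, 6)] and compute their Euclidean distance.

Computing all pairwise distances among 5 points:

d((-10, -6), (10, 6)) = 23.3238
d((-10, -6), (-2, 2)) = 11.3137
d((-10, -6), (-3, 2)) = 10.6301
d((-10, -6), (4, 6)) = 18.4391
d((10, 6), (-2, 2)) = 12.6491
d((10, 6), (-3, 2)) = 13.6015
d((10, 6), (4, 6)) = 6.0
d((-2, 2), (-3, 2)) = 1.0 <-- minimum
d((-2, 2), (4, 6)) = 7.2111
d((-3, 2), (4, 6)) = 8.0623

Closest pair: (-2, 2) and (-3, 2) with distance 1.0

The closest pair is (-2, 2) and (-3, 2) with Euclidean distance 1.0. For 5 points, brute-force pairwise comparison is shown above. For large n, the divide-and-conquer algorithm (sort by x, recurse on halves, check the dividing strip) achieves O(n log n).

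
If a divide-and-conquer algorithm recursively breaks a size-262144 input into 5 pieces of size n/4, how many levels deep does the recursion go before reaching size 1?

For divide and conquer with division factor 4:

Problem sizes at each level:
Level 0: 262144
Level 1: 65536
Level 2: 16384
Level 3: 4096
Level 4: 1024
Level 5: 256
Level 6: 64
Level 7: 16
Level 8: 4
Level 9: 1

The root is level 0 and the size-1 base case is level 9 (the tree spans levels 0 through 9, i.e. 10 levels counting the root), so the depth is the number of divisions: log_4(262144) = 9

The recursion tree depth is log_4(262144) = 9. At each level, the problem size is divided by 4, so it takes 9 divisions to reduce to a base case of size 1. The algorithm makes 5 recursive calls at each level.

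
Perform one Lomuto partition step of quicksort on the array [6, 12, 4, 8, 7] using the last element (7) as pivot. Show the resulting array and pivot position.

Lomuto partition with pivot = 7:

Initial array: [6, 12, 4, 8, 7]

arr[0]=6 <= 7: swap with position 0, array becomes [6, 12, 4, 8, 7]
arr[1]=12 > 7: no swap
arr[2]=4 <= 7: swap with position 1, array becomes [6, 4, 12, 8, 7]
arr[3]=8 > 7: no swap

Place pivot at position 2: [6, 4, 7, 8, 12]
Pivot position: 2

After partitioning with pivot 7, the array becomes [6, 4, 7, 8, 12]. The pivot is placed at index 2. All elements to the left of the pivot are <= 7, and all elements to the right are > 7.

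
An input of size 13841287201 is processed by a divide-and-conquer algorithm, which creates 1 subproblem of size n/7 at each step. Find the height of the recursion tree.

For divide and conquer with division factor 7:

Problem sizes at each level:
Level 0: 13841287201
Level 1: 1977326743
Level 2: 282475249
Level 3: 40353607
Level 4: 5764801
Level 5: 823543
Level 6: 117649
Level 7: 16807
Level 8: 2401
Level 9: 343
Level 10: 49
Level 11: 7
Level 12: 1

The root is level 0 and the size-1 base case is level 12 (the tree spans levels 0 through 12, i.e. 13 levels counting the root), so the depth is the number of divisions: log_7(13841287201) = 12

The recursion tree depth is log_7(13841287201) = 12. At each level, the problem size is divided by 7, so it takes 12 divisions to reduce to a base case of size 1. The algorithm makes 1 recursive call at each level.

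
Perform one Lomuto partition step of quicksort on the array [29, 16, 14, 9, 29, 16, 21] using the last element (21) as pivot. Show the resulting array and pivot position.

Lomuto partition with pivot = 21:

Initial array: [29, 16, 14, 9, 29, 16, 21]

arr[0]=29 > 21: no swap
arr[1]=16 <= 21: swap with position 0, array becomes [16, 29, 14, 9, 29, 16, 21]
arr[2]=14 <= 21: swap with position 1, array becomes [16, 14, 29, 9, 29, 16, 21]
arr[3]=9 <= 21: swap with position 2, array becomes [16, 14, 9, 29, 29, 16, 21]
arr[4]=29 > 21: no swap
arr[5]=16 <= 21: swap with position 3, array becomes [16, 14, 9, 16, 29, 29, 21]

Place pivot at position 4: [16, 14, 9, 16, 21, 29, 29]
Pivot position: 4

After partitioning with pivot 21, the array becomes [16, 14, 9, 16, 21, 29, 29]. The pivot is placed at index 4. All elements to the left of the pivot are <= 21, and all elements to the right are > 21.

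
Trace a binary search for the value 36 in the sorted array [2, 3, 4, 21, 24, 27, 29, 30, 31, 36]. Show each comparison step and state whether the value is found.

Binary search for 36 in [2, 3, 4, 21, 24, 27, 29, 30, 31, 36]:

lo=0, hi=9, mid=4, arr[mid]=24 -> 24 < 36, search right half
lo=5, hi=9, mid=7, arr[mid]=30 -> 30 < 36, search right half
lo=8, hi=9, mid=8, arr[mid]=31 -> 31 < 36, search right half
lo=9, hi=9, mid=9, arr[mid]=36 -> Found target at index 9!

Binary search finds 36 at index 9 after 4 comparisons. The search repeatedly halves the search space by comparing with the middle element.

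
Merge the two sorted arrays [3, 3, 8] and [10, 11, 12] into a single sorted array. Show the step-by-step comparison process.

Merging process:

Compare 3 vs 10: take 3 from left. Merged: [3]
Compare 3 vs 10: take 3 from left. Merged: [3, 3]
Compare 8 vs 10: take 8 from left. Merged: [3, 3, 8]
Append remaining from right: [10, 11, 12]. Merged: [3, 3, 8, 10, 11, 12]

Final merged array: [3, 3, 8, 10, 11, 12]
Total comparisons: 3

The merged array is [3, 3, 8, 10, 11, 12], requiring 3 comparisons. The merge step runs in O(n) time where n is the total number of elements.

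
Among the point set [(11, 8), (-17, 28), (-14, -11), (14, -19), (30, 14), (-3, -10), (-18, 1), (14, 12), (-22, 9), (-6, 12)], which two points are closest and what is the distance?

Computing all pairwise distances among 10 points:

d((11, 8), (-17, 28)) = 34.4093
d((11, 8), (-14, -11)) = 31.4006
d((11, 8), (14, -19)) = 27.1662
d((11, 8), (30, 14)) = 19.9249
d((11, 8), (-3, -10)) = 22.8035
d((11, 8), (-18, 1)) = 29.8329
d((11, 8), (14, 12)) = 5.0 <-- minimum
d((11, 8), (-22, 9)) = 33.0151
d((11, 8), (-6, 12)) = 17.4642
d((-17, 28), (-14, -11)) = 39.1152
d((-17, 28), (14, -19)) = 56.3028
d((-17, 28), (30, 14)) = 49.0408
d((-17, 28), (-3, -10)) = 40.4969
d((-17, 28), (-18, 1)) = 27.0185
d((-17, 28), (14, 12)) = 34.8855
d((-17, 28), (-22, 9)) = 19.6469
d((-17, 28), (-6, 12)) = 19.4165
d((-14, -11), (14, -19)) = 29.1204
d((-14, -11), (30, 14)) = 50.6063
d((-14, -11), (-3, -10)) = 11.0454
d((-14, -11), (-18, 1)) = 12.6491
d((-14, -11), (14, 12)) = 36.2353
d((-14, -11), (-22, 9)) = 21.5407
d((-14, -11), (-6, 12)) = 24.3516
d((14, -19), (30, 14)) = 36.6742
d((14, -19), (-3, -10)) = 19.2354
d((14, -19), (-18, 1)) = 37.7359
d((14, -19), (14, 12)) = 31.0
d((14, -19), (-22, 9)) = 45.607
d((14, -19), (-6, 12)) = 36.8917
d((30, 14), (-3, -10)) = 40.8044
d((30, 14), (-18, 1)) = 49.7293
d((30, 14), (14, 12)) = 16.1245
d((30, 14), (-22, 9)) = 52.2398
d((30, 14), (-6, 12)) = 36.0555
d((-3, -10), (-18, 1)) = 18.6011
d((-3, -10), (14, 12)) = 27.8029
d((-3, -10), (-22, 9)) = 26.8701
d((-3, -10), (-6, 12)) = 22.2036
d((-18, 1), (14, 12)) = 33.8378
d((-18, 1), (-22, 9)) = 8.9443
d((-18, 1), (-6, 12)) = 16.2788
d((14, 12), (-22, 9)) = 36.1248
d((14, 12), (-6, 12)) = 20.0
d((-22, 9), (-6, 12)) = 16.2788

Closest pair: (11, 8) and (14, 12) with distance 5.0

The closest pair is (11, 8) and (14, 12) with Euclidean distance 5.0. For 10 points, brute-force pairwise comparison is shown above. For large n, the divide-and-conquer algorithm (sort by x, recurse on halves, check the dividing strip) achieves O(n log n).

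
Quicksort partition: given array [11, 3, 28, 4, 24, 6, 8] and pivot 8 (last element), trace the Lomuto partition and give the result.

Lomuto partition with pivot = 8:

Initial array: [11, 3, 28, 4, 24, 6, 8]

arr[0]=11 > 8: no swap
arr[1]=3 <= 8: swap with position 0, array becomes [3, 11, 28, 4, 24, 6, 8]
arr[2]=28 > 8: no swap
arr[3]=4 <= 8: swap with position 1, array becomes [3, 4, 28, 11, 24, 6, 8]
arr[4]=24 > 8: no swap
arr[5]=6 <= 8: swap with position 2, array becomes [3, 4, 6, 11, 24, 28, 8]

Place pivot at position 3: [3, 4, 6, 8, 24, 28, 11]
Pivot position: 3

After partitioning with pivot 8, the array becomes [3, 4, 6, 8, 24, 28, 11]. The pivot is placed at index 3. All elements to the left of the pivot are <= 8, and all elements to the right are > 8.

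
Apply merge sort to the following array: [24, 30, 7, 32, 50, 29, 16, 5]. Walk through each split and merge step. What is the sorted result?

Merge sort trace:

Split: [24, 30, 7, 32, 50, 29, 16, 5] -> [24, 30, 7, 32] and [50, 29, 16, 5]
  Split: [24, 30, 7, 32] -> [24, 30] and [7, 32]
    Split: [24, 30] -> [24] and [30]
    Merge: [24] + [30] -> [24, 30]
    Split: [7, 32] -> [7] and [32]
    Merge: [7] + [32] -> [7, 32]
  Merge: [24, 30] + [7, 32] -> [7, 24, 30, 32]
  Split: [50, 29, 16, 5] -> [50, 29] and [16, 5]
    Split: [50, 29] -> [50] and [29]
    Merge: [50] + [29] -> [29, 50]
    Split: [16, 5] -> [16] and [5]
    Merge: [16] + [5] -> [5, 16]
  Merge: [29, 50] + [5, 16] -> [5, 16, 29, 50]
Merge: [7, 24, 30, 32] + [5, 16, 29, 50] -> [5, 7, 16, 24, 29, 30, 32, 50]

Final sorted array: [5, 7, 16, 24, 29, 30, 32, 50]

The merge sort proceeds by recursively splitting the array and merging sorted halves.
After all merges, the sorted array is [5, 7, 16, 24, 29, 30, 32, 50].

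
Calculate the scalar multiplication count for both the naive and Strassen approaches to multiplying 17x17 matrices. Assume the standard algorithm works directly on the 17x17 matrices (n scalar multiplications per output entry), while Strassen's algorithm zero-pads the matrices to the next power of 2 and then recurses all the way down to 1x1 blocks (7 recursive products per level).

Matrix multiplication for 17x17 matrices:

Strassen's algorithm requires power-of-2 dimensions. Pad 17x17 to 32x32 (next power of 2).

Standard algorithm: 17^3 = 4913 multiplications
Strassen's algorithm: 7^(log2(32)) = 7^5 = 16807 multiplications
Difference: 4913 - 16807 = -11894 (Strassen uses MORE here due to padding overhead — for small or just-over-power-of-2 n, padding can outweigh the per-level savings)

Standard: 4913 multiplications (17^3). Strassen: 16807 multiplications (7^5, after padding to 32x32). Strassen reduces 8 recursive multiplications to 7 at each level.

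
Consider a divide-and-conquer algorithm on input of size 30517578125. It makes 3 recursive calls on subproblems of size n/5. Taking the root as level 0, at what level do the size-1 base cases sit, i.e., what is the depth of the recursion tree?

For divide and conquer with division factor 5:

Problem sizes at each level:
Level 0: 30517578125
Level 1: 6103515625
Level 2: 1220703125
Level 3: 244140625
Level 4: 48828125
Level 5: 9765625
Level 6: 1953125
Level 7: 390625
Level 8: 78125
Level 9: 15625
Level 10: 3125
Level 11: 625
Level 12: 125
Level 13: 25
Level 14: 5
Level 15: 1

The root is level 0 and the size-1 base case is level 15 (the tree spans levels 0 through 15, i.e. 16 levels counting the root), so the depth is the number of divisions: log_5(30517578125) = 15

The recursion tree depth is log_5(30517578125) = 15. At each level, the problem size is divided by 5, so it takes 15 divisions to reduce to a base case of size 1. The algorithm makes 3 recursive calls at each level.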